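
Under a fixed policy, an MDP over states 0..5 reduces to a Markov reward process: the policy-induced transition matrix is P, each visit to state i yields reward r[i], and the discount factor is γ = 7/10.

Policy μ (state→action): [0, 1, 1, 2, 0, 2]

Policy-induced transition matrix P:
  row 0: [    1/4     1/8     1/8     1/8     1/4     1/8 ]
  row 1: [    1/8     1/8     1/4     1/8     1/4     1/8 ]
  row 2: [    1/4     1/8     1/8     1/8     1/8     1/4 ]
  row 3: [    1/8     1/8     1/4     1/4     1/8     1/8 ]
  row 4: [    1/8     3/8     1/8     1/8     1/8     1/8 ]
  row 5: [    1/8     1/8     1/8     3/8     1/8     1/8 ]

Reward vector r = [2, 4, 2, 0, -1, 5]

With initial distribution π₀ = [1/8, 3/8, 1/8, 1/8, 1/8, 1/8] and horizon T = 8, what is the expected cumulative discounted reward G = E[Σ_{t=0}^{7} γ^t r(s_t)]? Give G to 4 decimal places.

G = 6.5351

t=0: π = [0.1250, 0.3750, 0.1250, 0.1250, 0.1250, 0.1250], E[r] = 2.5000, γ^t·E[r] = 2.500000, running G = 2.500000
t=1: π = [0.1563, 0.1563, 0.1875, 0.1719, 0.1875, 0.1406], E[r] = 1.8281, γ^t·E[r] = 1.279688, running G = 3.779688
t=2: π = [0.1680, 0.1719, 0.1660, 0.1816, 0.1641, 0.1484], E[r] = 1.9336, γ^t·E[r] = 0.947461, running G = 4.727148
t=3: π = [0.1667, 0.1660, 0.1692, 0.1848, 0.1675, 0.1458], E[r] = 1.8972, γ^t·E[r] = 0.650745, running G = 5.377894
t=4: π = [0.1670, 0.1669, 0.1689, 0.1845, 0.1666, 0.1461], E[r] = 1.9033, γ^t·E[r] = 0.456987, running G = 5.834881
t=5: π = [0.1670, 0.1666, 0.1689, 0.1846, 0.1667, 0.1461], E[r] = 1.9022, γ^t·E[r] = 0.319704, running G = 6.154585
t=6: π = [0.1670, 0.1667, 0.1689, 0.1846, 0.1667, 0.1461], E[r] = 1.9024, γ^t·E[r] = 0.223815, running G = 6.378401
t=7: π = [0.1670, 0.1667, 0.1689, 0.1846, 0.1667, 0.1461], E[r] = 1.9024, γ^t·E[r] = 0.156667, running G = 6.535068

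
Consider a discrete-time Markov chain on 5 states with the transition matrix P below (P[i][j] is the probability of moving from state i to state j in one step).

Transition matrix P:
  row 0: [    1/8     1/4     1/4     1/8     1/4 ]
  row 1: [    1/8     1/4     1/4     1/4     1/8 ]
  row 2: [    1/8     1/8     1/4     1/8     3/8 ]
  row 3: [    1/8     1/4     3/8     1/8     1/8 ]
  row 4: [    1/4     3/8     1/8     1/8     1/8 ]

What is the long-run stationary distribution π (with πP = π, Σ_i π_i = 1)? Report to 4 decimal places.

π = [0.1506, 0.2451, 0.2439, 0.1556, 0.2048]

Balance equations π_j = Σ_i π_i·P[i][j]:
  π_0 = 1/8·π_0 + 1/8·π_1 + 1/8·π_2 + 1/8·π_3 + 1/4·π_4
  π_1 = 1/4·π_0 + 1/4·π_1 + 1/8·π_2 + 1/4·π_3 + 3/8·π_4
  π_2 = 1/4·π_0 + 1/4·π_1 + 1/4·π_2 + 3/8·π_3 + 1/8·π_4
  π_3 = 1/8·π_0 + 1/4·π_1 + 1/8·π_2 + 1/8·π_3 + 1/8·π_4
  normalize: π_0 + π_1 + π_2 + π_3 + π_4 = 1
Solving the linear system gives exactly π = [239/1587, 389/1587, 129/529, 247/1587, 325/1587].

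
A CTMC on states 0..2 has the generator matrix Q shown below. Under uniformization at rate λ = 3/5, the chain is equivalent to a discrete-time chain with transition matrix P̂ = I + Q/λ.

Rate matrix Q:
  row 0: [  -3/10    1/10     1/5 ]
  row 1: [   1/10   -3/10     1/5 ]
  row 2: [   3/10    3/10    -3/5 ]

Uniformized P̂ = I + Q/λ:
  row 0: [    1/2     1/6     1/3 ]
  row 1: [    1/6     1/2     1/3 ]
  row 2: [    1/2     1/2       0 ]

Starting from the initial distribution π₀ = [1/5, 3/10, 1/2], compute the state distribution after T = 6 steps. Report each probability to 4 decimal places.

t=0: π = [0.2000, 0.3000, 0.5000]
t=1: π = [0.4000, 0.4333, 0.1667]
t=2: π = [0.3556, 0.3667, 0.2778]
t=3: π = [0.3778, 0.3815, 0.2407]
t=4: π = [0.3728, 0.3741, 0.2531]
t=5: π = [0.3753, 0.3757, 0.2490]
t=6: π = [0.3748, 0.3749, 0.2503]

π = [0.3748, 0.3749, 0.2503]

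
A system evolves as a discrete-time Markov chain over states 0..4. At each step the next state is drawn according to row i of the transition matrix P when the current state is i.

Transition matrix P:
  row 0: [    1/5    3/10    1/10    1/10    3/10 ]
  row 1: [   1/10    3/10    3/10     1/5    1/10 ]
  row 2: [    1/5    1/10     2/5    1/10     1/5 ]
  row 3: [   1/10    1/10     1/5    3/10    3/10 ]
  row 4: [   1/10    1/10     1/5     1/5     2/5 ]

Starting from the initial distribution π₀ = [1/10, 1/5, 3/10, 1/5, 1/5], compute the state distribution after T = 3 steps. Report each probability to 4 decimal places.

t=0: π = [0.1000, 0.2000, 0.3000, 0.2000, 0.2000]
t=1: π = [0.1400, 0.1600, 0.2700, 0.1800, 0.2500]
t=2: π = [0.1410, 0.1600, 0.2560, 0.1770, 0.2660]
t=3: π = [0.1397, 0.1602, 0.2531, 0.1780, 0.2690]

π = [0.1397, 0.1602, 0.2531, 0.1780, 0.2690]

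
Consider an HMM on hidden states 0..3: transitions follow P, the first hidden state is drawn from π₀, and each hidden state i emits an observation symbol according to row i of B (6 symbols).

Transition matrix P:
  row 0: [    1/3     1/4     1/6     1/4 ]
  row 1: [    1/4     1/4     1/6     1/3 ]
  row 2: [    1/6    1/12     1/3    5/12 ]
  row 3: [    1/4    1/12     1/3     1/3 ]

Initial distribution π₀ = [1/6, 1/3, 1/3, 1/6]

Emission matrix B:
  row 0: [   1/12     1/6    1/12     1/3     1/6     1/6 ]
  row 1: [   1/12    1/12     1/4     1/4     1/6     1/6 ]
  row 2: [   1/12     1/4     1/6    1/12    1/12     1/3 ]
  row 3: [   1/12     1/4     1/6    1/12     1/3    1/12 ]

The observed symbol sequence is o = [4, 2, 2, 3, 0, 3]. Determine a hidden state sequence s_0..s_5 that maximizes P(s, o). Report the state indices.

path = [1, 1, 1, 0, 0, 0]

t=0: δ = [2.778e-02, 5.556e-02, 2.778e-02, 5.556e-02]  (obs o_0=4)
t=1: δ = [1.157e-03, 3.472e-03, 3.086e-03, 3.086e-03]  ψ = [1, 1, 3, 1]  (obs o_1=2)
t=2: δ = [7.234e-05, 2.170e-04, 1.715e-04, 2.143e-04]  ψ = [1, 1, 2, 2]  (obs o_2=2)
t=3: δ = [1.808e-05, 1.356e-05, 5.954e-06, 6.028e-06]  ψ = [1, 1, 3, 1]  (obs o_3=3)
t=4: δ = [5.023e-07, 3.768e-07, 2.512e-07, 3.768e-07]  ψ = [0, 0, 0, 0]  (obs o_4=0)
t=5: δ = [5.582e-08, 3.140e-08, 1.047e-08, 1.047e-08]  ψ = [0, 0, 3, 0]  (obs o_5=3)
backtrack: best end state = 0; path = [1, 1, 1, 0, 0, 0]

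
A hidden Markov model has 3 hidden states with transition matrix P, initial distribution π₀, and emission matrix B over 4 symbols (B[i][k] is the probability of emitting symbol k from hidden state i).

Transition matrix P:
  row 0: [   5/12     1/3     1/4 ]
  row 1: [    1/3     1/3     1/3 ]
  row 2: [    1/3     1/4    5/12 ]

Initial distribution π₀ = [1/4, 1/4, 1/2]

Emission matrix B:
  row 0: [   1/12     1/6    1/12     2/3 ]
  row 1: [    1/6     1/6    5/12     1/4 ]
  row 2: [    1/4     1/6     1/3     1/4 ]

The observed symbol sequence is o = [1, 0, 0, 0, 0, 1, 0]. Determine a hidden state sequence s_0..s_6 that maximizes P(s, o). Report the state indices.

path = [2, 2, 2, 2, 2, 2, 2]

t=0: δ = [4.167e-02, 4.167e-02, 8.333e-02]  (obs o_0=1)
t=1: δ = [2.315e-03, 3.472e-03, 8.681e-03]  ψ = [2, 2, 2]  (obs o_1=0)
t=2: δ = [2.411e-04, 3.617e-04, 9.042e-04]  ψ = [2, 2, 2]  (obs o_2=0)
t=3: δ = [2.512e-05, 3.768e-05, 9.419e-05]  ψ = [2, 2, 2]  (obs o_3=0)
t=4: δ = [2.616e-06, 3.925e-06, 9.811e-06]  ψ = [2, 2, 2]  (obs o_4=0)
t=5: δ = [5.451e-07, 4.088e-07, 6.814e-07]  ψ = [2, 2, 2]  (obs o_5=1)
t=6: δ = [1.893e-08, 3.028e-08, 7.097e-08]  ψ = [0, 0, 2]  (obs o_6=0)
backtrack: best end state = 2; path = [2, 2, 2, 2, 2, 2, 2]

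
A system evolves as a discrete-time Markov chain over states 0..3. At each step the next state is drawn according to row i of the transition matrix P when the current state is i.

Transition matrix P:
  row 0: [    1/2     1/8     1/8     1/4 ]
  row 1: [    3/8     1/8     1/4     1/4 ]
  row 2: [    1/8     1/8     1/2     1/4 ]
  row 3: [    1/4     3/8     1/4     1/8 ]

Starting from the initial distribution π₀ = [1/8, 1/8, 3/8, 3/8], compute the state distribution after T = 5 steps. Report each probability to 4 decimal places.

t=0: π = [0.1250, 0.1250, 0.3750, 0.3750]
t=1: π = [0.2500, 0.2188, 0.3281, 0.2031]
t=2: π = [0.2988, 0.1758, 0.3008, 0.2246]
t=3: π = [0.3091, 0.1812, 0.2878, 0.2219]
t=4: π = [0.3139, 0.1805, 0.2833, 0.2223]
t=5: π = [0.3156, 0.1806, 0.2816, 0.2222]

π = [0.3156, 0.1806, 0.2816, 0.2222]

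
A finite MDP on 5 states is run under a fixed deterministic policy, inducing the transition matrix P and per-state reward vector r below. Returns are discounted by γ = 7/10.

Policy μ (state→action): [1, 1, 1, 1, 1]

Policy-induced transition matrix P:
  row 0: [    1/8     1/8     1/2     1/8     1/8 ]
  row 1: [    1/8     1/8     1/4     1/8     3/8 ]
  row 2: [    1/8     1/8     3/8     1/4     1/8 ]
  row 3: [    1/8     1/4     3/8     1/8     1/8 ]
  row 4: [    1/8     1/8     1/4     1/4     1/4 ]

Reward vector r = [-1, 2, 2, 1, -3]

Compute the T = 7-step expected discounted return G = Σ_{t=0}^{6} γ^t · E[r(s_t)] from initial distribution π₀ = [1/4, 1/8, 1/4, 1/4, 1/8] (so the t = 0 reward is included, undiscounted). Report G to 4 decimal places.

G = 1.4783

t=0: π = [0.2500, 0.1250, 0.2500, 0.2500, 0.1250], E[r] = 0.3750, γ^t·E[r] = 0.375000, running G = 0.375000
t=1: π = [0.1250, 0.1563, 0.3750, 0.1719, 0.1719], E[r] = 0.5938, γ^t·E[r] = 0.415625, running G = 0.790625
t=2: π = [0.1250, 0.1465, 0.3496, 0.1934, 0.1855], E[r] = 0.5039, γ^t·E[r] = 0.246914, running G = 1.037539
t=3: π = [0.1250, 0.1492, 0.3491, 0.1919, 0.1848], E[r] = 0.5090, γ^t·E[r] = 0.174598, running G = 1.212137
t=4: π = [0.1250, 0.1490, 0.3489, 0.1917, 0.1854], E[r] = 0.5063, γ^t·E[r] = 0.121559, running G = 1.333697
t=5: π = [0.1250, 0.1490, 0.3488, 0.1918, 0.1854], E[r] = 0.5061, γ^t·E[r] = 0.085062, running G = 1.418759
t=6: π = [0.1250, 0.1490, 0.3488, 0.1918, 0.1854], E[r] = 0.5061, γ^t·E[r] = 0.059545, running G = 1.478304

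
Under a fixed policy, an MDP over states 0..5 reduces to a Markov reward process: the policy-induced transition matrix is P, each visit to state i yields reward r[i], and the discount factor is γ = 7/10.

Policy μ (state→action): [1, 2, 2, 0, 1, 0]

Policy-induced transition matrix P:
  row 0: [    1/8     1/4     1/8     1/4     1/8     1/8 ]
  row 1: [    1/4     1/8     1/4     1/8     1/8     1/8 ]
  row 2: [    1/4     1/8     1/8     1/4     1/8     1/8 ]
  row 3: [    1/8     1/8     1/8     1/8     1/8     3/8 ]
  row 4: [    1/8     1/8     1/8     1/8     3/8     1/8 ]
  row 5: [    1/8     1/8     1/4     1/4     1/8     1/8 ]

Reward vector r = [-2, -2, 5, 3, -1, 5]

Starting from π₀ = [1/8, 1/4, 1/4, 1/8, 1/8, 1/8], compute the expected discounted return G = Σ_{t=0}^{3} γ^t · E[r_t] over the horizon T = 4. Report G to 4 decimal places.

t=0: π = [0.1250, 0.2500, 0.2500, 0.1250, 0.1250, 0.1250], E[r] = 1.3750, γ^t·E[r] = 1.375000, running G = 1.375000
t=1: π = [0.1875, 0.1406, 0.1719, 0.1875, 0.1563, 0.1563], E[r] = 1.3906, γ^t·E[r] = 0.973438, running G = 2.348438
t=2: π = [0.1641, 0.1484, 0.1621, 0.1895, 0.1641, 0.1719], E[r] = 1.4492, γ^t·E[r] = 0.710117, running G = 3.058555
t=3: π = [0.1638, 0.1455, 0.1650, 0.1873, 0.1660, 0.1724], E[r] = 1.4641, γ^t·E[r] = 0.502190, running G = 3.560745

G = 3.5607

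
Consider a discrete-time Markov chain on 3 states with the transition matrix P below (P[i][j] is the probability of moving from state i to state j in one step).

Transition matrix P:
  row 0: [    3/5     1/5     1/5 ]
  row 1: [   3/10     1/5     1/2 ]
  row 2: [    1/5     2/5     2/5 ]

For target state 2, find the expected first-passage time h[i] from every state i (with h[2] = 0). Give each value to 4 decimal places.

First-step conditioning: h[2] = 0; for i ≠ 2, h[i] = 1 + Σ_k P[i][k]·h[k].
  h[0] = 1 + 3/5·h[0] + 1/5·h[1]
  h[1] = 1 + 3/10·h[0] + 1/5·h[1]
Solving the 2×2 linear system over states ≠ 2 gives exactly h = [50/13, 35/13, 0] (h[2] = 0 is the target).

h = [3.8462, 2.6923, 0.0000]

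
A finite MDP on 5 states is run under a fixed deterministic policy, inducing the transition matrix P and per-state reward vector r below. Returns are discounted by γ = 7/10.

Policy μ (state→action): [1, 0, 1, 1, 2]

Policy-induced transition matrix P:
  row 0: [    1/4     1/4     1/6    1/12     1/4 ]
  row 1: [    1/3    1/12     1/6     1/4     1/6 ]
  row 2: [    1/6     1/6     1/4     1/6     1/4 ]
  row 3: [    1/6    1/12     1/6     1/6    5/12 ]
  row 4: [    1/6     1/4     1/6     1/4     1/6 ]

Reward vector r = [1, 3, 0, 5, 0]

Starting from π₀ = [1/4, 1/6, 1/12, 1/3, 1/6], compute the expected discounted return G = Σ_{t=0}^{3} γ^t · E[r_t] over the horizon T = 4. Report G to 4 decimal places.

G = 4.9008

t=0: π = [0.2500, 0.1667, 0.0833, 0.3333, 0.1667], E[r] = 2.4167, γ^t·E[r] = 2.416667, running G = 2.416667
t=1: π = [0.2153, 0.1597, 0.1736, 0.1736, 0.2778], E[r] = 1.5625, γ^t·E[r] = 1.093750, running G = 3.510417
t=2: π = [0.2112, 0.1800, 0.1811, 0.1852, 0.2425], E[r] = 1.6771, γ^t·E[r] = 0.821771, running G = 4.332188
t=3: π = [0.2143, 0.1740, 0.1818, 0.1843, 0.2457], E[r] = 1.6577, γ^t·E[r] = 0.568607, running G = 4.900794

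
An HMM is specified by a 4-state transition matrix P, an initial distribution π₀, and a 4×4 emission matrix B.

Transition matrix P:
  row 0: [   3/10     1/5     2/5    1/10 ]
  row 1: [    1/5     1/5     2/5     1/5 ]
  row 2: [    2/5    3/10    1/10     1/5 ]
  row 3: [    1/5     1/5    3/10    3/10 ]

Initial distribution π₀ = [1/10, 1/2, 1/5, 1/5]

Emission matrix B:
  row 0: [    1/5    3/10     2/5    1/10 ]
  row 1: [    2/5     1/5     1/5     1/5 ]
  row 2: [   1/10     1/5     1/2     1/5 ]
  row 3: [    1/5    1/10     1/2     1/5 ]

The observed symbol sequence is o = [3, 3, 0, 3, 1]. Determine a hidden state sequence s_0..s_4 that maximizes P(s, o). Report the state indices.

path = [1, 2, 1, 2, 0]

t=0: δ = [1.000e-02, 1.000e-01, 4.000e-02, 4.000e-02]  (obs o_0=3)
t=1: δ = [2.000e-03, 4.000e-03, 8.000e-03, 4.000e-03]  ψ = [1, 1, 1, 1]  (obs o_1=3)
t=2: δ = [6.400e-04, 9.600e-04, 1.600e-04, 3.200e-04]  ψ = [2, 2, 1, 2]  (obs o_2=0)
t=3: δ = [1.920e-05, 3.840e-05, 7.680e-05, 3.840e-05]  ψ = [0, 1, 1, 1]  (obs o_3=3)
t=4: δ = [9.216e-06, 4.608e-06, 3.072e-06, 1.536e-06]  ψ = [2, 2, 1, 2]  (obs o_4=1)
backtrack: best end state = 0; path = [1, 2, 1, 2, 0]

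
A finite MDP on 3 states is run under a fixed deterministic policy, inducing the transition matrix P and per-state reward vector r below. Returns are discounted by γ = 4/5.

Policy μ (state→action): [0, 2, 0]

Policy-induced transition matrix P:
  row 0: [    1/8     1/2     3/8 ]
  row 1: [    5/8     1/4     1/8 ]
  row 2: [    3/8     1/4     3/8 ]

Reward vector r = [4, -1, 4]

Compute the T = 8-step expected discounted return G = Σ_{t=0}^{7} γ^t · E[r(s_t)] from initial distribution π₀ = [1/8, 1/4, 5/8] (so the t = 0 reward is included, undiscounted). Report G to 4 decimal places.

G = 10.2131

t=0: π = [0.1250, 0.2500, 0.6250], E[r] = 2.7500, γ^t·E[r] = 2.750000, running G = 2.750000
t=1: π = [0.4063, 0.2813, 0.3125], E[r] = 2.5938, γ^t·E[r] = 2.075000, running G = 4.825000
t=2: π = [0.3438, 0.3516, 0.3047], E[r] = 2.2422, γ^t·E[r] = 1.435000, running G = 6.260000
t=3: π = [0.3770, 0.3359, 0.2871], E[r] = 2.3203, γ^t·E[r] = 1.188000, running G = 7.448000
t=4: π = [0.3647, 0.3442, 0.2910], E[r] = 2.2788, γ^t·E[r] = 0.933400, running G = 8.381400
t=5: π = [0.3699, 0.3412, 0.2889], E[r] = 2.2941, γ^t·E[r] = 0.751720, running G = 9.133120
t=6: π = [0.3678, 0.3425, 0.2897], E[r] = 2.2877, γ^t·E[r] = 0.599696, running G = 9.732816
t=7: π = [0.3687, 0.3420, 0.2894], E[r] = 2.2902, γ^t·E[r] = 0.480293, running G = 10.213109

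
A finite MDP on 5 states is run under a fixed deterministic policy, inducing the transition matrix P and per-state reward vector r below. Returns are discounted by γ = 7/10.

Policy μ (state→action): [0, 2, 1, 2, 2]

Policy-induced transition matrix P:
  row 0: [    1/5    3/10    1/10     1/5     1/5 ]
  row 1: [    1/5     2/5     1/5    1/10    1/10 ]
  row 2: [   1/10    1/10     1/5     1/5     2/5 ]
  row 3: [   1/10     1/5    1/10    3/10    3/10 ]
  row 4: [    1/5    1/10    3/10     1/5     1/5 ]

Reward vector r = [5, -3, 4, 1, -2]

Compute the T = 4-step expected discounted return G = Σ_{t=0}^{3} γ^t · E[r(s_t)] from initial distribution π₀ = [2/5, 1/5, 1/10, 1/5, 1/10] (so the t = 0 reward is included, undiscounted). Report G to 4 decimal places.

G = 2.6151

t=0: π = [0.4000, 0.2000, 0.1000, 0.2000, 0.1000], E[r] = 1.8000, γ^t·E[r] = 1.800000, running G = 1.800000
t=1: π = [0.1700, 0.2600, 0.1500, 0.2000, 0.2200], E[r] = 0.4300, γ^t·E[r] = 0.301000, running G = 2.101000
t=2: π = [0.1650, 0.2320, 0.1850, 0.1940, 0.2240], E[r] = 0.6150, γ^t·E[r] = 0.301350, running G = 2.402350
t=3: π = [0.1621, 0.2220, 0.1865, 0.1962, 0.2332], E[r] = 0.6203, γ^t·E[r] = 0.212763, running G = 2.615113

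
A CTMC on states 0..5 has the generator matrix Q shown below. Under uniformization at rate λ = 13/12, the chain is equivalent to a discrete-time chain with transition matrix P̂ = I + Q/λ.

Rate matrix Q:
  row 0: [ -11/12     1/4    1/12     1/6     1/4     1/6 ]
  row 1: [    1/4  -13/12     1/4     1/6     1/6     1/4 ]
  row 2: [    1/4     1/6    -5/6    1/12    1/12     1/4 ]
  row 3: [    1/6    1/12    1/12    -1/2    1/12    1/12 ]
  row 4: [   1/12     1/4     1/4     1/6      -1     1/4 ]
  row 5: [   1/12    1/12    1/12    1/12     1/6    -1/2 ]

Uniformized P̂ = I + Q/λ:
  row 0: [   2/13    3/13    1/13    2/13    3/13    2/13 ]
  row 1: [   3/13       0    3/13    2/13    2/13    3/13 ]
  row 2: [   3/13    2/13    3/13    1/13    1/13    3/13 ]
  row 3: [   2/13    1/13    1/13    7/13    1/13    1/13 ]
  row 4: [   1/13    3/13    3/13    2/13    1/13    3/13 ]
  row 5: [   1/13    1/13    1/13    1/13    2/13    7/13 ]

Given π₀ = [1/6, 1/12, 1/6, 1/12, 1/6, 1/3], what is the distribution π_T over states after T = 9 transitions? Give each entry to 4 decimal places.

π = [0.1426, 0.1200, 0.1362, 0.1987, 0.1291, 0.2734]

t=0: π = [0.1667, 0.0833, 0.1667, 0.0833, 0.1667, 0.3333]
t=1: π = [0.1346, 0.1346, 0.1410, 0.1474, 0.1346, 0.3077]
t=2: π = [0.1410, 0.1188, 0.1400, 0.1760, 0.1317, 0.2924]
t=3: π = [0.1411, 0.1205, 0.1370, 0.1883, 0.1303, 0.2828]
t=4: π = [0.1419, 0.1199, 0.1366, 0.1940, 0.1297, 0.2780]
t=5: π = [0.1422, 0.1200, 0.1363, 0.1966, 0.1294, 0.2755]
t=6: π = [0.1424, 0.1200, 0.1363, 0.1978, 0.1292, 0.2744]
t=7: π = [0.1425, 0.1200, 0.1362, 0.1983, 0.1292, 0.2738]
t=8: π = [0.1426, 0.1200, 0.1362, 0.1986, 0.1291, 0.2735]
t=9: π = [0.1426, 0.1200, 0.1362, 0.1987, 0.1291, 0.2734]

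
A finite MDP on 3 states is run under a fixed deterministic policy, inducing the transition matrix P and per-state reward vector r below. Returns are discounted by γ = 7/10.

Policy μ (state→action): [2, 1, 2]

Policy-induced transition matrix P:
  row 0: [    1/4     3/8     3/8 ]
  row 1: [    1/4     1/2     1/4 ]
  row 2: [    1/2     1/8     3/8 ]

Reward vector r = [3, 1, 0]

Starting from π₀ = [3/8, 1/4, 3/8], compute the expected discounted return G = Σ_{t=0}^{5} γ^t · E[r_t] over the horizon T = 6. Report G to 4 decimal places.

t=0: π = [0.3750, 0.2500, 0.3750], E[r] = 1.3750, γ^t·E[r] = 1.375000, running G = 1.375000
t=1: π = [0.3438, 0.3125, 0.3438], E[r] = 1.3438, γ^t·E[r] = 0.940625, running G = 2.315625
t=2: π = [0.3359, 0.3281, 0.3359], E[r] = 1.3359, γ^t·E[r] = 0.654609, running G = 2.970234
t=3: π = [0.3340, 0.3320, 0.3340], E[r] = 1.3340, γ^t·E[r] = 0.457557, running G = 3.427791
t=4: π = [0.3335, 0.3330, 0.3335], E[r] = 1.3335, γ^t·E[r] = 0.320172, running G = 3.747963
t=5: π = [0.3334, 0.3333, 0.3334], E[r] = 1.3334, γ^t·E[r] = 0.224100, running G = 3.972064

G = 3.9721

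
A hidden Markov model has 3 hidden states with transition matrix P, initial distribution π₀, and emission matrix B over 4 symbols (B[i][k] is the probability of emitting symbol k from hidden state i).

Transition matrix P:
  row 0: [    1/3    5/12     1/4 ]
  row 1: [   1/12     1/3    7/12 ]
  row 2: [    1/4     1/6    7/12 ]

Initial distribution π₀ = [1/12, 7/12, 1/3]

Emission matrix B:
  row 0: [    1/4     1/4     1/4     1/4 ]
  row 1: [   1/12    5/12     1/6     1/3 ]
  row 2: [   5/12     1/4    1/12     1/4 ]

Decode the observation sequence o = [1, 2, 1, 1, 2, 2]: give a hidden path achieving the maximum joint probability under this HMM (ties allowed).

t=0: δ = [2.083e-02, 2.431e-01, 8.333e-02]  (obs o_0=1)
t=1: δ = [5.208e-03, 1.350e-02, 1.182e-02]  ψ = [2, 1, 1]  (obs o_1=2)
t=2: δ = [7.385e-04, 1.875e-03, 1.969e-03]  ψ = [2, 1, 1]  (obs o_2=1)
t=3: δ = [1.231e-04, 2.605e-04, 2.872e-04]  ψ = [2, 1, 2]  (obs o_3=1)
t=4: δ = [1.795e-05, 1.447e-05, 1.396e-05]  ψ = [2, 1, 2]  (obs o_4=2)
t=5: δ = [1.496e-06, 1.246e-06, 7.034e-07]  ψ = [0, 0, 1]  (obs o_5=2)
backtrack: best end state = 0; path = [1, 1, 2, 2, 0, 0]

path = [1, 1, 2, 2, 0, 0]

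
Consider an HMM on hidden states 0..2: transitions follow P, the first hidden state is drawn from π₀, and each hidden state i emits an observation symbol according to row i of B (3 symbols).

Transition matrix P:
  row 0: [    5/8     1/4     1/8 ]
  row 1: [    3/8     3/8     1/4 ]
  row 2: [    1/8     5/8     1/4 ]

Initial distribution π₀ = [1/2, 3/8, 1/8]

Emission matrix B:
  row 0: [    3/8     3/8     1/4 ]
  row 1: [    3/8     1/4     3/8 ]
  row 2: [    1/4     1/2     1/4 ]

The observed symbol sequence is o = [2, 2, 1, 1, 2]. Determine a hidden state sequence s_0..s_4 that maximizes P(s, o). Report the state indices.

path = [0, 0, 0, 0, 0]

t=0: δ = [1.250e-01, 1.406e-01, 3.125e-02]  (obs o_0=2)
t=1: δ = [1.953e-02, 1.978e-02, 8.789e-03]  ψ = [0, 1, 1]  (obs o_1=2)
t=2: δ = [4.578e-03, 1.854e-03, 2.472e-03]  ψ = [0, 1, 1]  (obs o_2=1)
t=3: δ = [1.073e-03, 3.862e-04, 3.090e-04]  ψ = [0, 2, 2]  (obs o_3=1)
t=4: δ = [1.676e-04, 1.006e-04, 3.353e-05]  ψ = [0, 0, 0]  (obs o_4=2)
backtrack: best end state = 0; path = [0, 0, 0, 0, 0]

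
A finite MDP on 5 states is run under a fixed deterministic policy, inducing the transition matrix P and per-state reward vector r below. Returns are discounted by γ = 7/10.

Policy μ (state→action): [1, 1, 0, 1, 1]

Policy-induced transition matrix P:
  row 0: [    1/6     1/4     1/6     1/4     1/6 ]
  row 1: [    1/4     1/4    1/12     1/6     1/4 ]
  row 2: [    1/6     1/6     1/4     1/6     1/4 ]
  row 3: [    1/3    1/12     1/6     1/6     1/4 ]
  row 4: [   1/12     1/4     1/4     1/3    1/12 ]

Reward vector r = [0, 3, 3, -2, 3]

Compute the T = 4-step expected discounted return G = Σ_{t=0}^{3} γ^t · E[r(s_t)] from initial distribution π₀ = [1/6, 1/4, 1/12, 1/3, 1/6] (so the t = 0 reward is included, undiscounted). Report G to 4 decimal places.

G = 2.8080

t=0: π = [0.1667, 0.2500, 0.0833, 0.3333, 0.1667], E[r] = 0.8333, γ^t·E[r] = 0.833333, running G = 0.833333
t=1: π = [0.2292, 0.1875, 0.1667, 0.2083, 0.2083], E[r] = 1.2708, γ^t·E[r] = 0.889583, running G = 1.722917
t=2: π = [0.1997, 0.2014, 0.1823, 0.2205, 0.1962], E[r] = 1.2986, γ^t·E[r] = 0.636319, running G = 2.359236
t=3: π = [0.2038, 0.1981, 0.1814, 0.2160, 0.2007], E[r] = 1.3084, γ^t·E[r] = 0.448798, running G = 2.808034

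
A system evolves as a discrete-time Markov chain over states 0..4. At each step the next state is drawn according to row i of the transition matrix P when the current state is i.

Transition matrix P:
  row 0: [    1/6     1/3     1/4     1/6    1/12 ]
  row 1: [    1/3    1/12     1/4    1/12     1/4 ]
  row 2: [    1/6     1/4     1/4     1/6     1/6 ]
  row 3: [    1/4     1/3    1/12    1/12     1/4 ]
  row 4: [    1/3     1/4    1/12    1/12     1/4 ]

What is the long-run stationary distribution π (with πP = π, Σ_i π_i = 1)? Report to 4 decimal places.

Balance equations π_j = Σ_i π_i·P[i][j]:
  π_0 = 1/6·π_0 + 1/3·π_1 + 1/6·π_2 + 1/4·π_3 + 1/3·π_4
  π_1 = 1/3·π_0 + 1/12·π_1 + 1/4·π_2 + 1/3·π_3 + 1/4·π_4
  π_2 = 1/4·π_0 + 1/4·π_1 + 1/4·π_2 + 1/12·π_3 + 1/12·π_4
  π_3 = 1/6·π_0 + 1/12·π_1 + 1/6·π_2 + 1/12·π_3 + 1/12·π_4
  normalize: π_0 + π_1 + π_2 + π_3 + π_4 = 1
Solving the linear system gives exactly π = [3034/12193, 5869/24386, 2413/12193, 1470/12193, 4683/24386].

π = [0.2488, 0.2407, 0.1979, 0.1206, 0.1920]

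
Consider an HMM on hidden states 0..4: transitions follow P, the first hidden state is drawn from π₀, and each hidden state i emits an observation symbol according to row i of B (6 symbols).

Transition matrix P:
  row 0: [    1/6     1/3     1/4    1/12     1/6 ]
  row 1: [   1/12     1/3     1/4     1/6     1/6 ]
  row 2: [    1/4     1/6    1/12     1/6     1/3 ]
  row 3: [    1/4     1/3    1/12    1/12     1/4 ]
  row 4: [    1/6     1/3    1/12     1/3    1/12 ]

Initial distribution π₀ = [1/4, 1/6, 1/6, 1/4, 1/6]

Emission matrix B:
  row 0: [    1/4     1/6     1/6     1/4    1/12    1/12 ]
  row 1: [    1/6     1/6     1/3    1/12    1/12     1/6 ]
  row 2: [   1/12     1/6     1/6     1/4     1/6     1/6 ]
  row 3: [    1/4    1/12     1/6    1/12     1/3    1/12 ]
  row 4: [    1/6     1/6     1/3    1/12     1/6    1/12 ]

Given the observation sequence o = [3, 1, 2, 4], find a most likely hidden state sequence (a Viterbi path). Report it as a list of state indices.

path = [0, 2, 4, 3]

t=0: δ = [6.250e-02, 1.389e-02, 4.167e-02, 2.083e-02, 1.389e-02]  (obs o_0=3)
t=1: δ = [1.736e-03, 3.472e-03, 2.604e-03, 5.787e-04, 2.315e-03]  ψ = [0, 0, 0, 2, 2]  (obs o_1=1)
t=2: δ = [1.085e-04, 3.858e-04, 1.447e-04, 1.286e-04, 2.894e-04]  ψ = [2, 1, 1, 4, 2]  (obs o_2=2)
t=3: δ = [4.019e-06, 1.072e-05, 1.608e-05, 3.215e-05, 1.072e-05]  ψ = [4, 1, 1, 4, 1]  (obs o_3=4)
backtrack: best end state = 3; path = [0, 2, 4, 3]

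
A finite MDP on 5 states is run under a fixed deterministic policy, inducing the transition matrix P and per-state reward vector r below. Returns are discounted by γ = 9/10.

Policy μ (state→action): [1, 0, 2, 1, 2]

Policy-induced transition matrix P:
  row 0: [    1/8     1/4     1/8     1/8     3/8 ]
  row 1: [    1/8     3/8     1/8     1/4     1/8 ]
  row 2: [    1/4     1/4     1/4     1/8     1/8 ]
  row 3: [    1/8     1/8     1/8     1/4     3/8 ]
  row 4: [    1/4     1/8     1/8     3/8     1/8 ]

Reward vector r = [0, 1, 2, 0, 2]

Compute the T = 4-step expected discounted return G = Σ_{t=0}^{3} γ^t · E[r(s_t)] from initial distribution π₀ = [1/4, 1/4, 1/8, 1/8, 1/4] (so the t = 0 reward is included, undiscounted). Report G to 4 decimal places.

G = 3.3356

t=0: π = [0.2500, 0.2500, 0.1250, 0.1250, 0.2500], E[r] = 1.0000, γ^t·E[r] = 1.000000, running G = 1.000000
t=1: π = [0.1719, 0.2344, 0.1406, 0.2344, 0.2188], E[r] = 0.9531, γ^t·E[r] = 0.857813, running G = 1.857813
t=2: π = [0.1699, 0.2227, 0.1426, 0.2383, 0.2266], E[r] = 0.9609, γ^t·E[r] = 0.778359, running G = 2.636172
t=3: π = [0.1711, 0.2197, 0.1428, 0.2393, 0.2271], E[r] = 0.9595, γ^t·E[r] = 0.699456, running G = 3.335627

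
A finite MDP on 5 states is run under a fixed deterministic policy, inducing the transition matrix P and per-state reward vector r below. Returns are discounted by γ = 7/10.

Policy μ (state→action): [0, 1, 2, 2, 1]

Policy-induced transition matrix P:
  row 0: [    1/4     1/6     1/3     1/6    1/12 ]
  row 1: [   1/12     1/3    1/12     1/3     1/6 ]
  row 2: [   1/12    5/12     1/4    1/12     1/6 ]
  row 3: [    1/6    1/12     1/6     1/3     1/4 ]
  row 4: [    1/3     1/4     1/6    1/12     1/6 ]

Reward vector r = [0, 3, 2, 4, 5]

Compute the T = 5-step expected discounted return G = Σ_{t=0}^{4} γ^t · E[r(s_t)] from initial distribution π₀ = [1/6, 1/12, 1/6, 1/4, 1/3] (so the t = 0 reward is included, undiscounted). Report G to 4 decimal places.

t=0: π = [0.1667, 0.0833, 0.1667, 0.2500, 0.3333], E[r] = 3.2500, γ^t·E[r] = 3.250000, running G = 3.250000
t=1: π = [0.2153, 0.2292, 0.2014, 0.1806, 0.1736], E[r] = 2.6806, γ^t·E[r] = 1.876389, running G = 5.126389
t=2: π = [0.1777, 0.2546, 0.2002, 0.2037, 0.1638], E[r] = 2.7980, γ^t·E[r] = 1.371036, running G = 6.497425
t=3: π = [0.1709, 0.2558, 0.1917, 0.2127, 0.1688], E[r] = 2.8461, γ^t·E[r] = 0.976200, running G = 7.473625
t=4: π = [0.1717, 0.2536, 0.1898, 0.2147, 0.1702], E[r] = 2.8500, γ^t·E[r] = 0.684280, running G = 8.157905

G = 8.1579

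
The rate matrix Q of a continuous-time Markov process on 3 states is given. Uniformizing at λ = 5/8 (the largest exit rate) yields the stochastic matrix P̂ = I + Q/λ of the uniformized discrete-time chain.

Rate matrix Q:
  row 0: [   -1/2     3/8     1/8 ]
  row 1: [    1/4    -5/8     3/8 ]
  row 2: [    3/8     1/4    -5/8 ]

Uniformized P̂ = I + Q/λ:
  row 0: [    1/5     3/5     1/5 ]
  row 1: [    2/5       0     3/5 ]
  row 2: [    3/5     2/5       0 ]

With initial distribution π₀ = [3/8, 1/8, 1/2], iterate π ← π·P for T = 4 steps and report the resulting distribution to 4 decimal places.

π = [0.3718, 0.3426, 0.2856]

t=0: π = [0.3750, 0.1250, 0.5000]
t=1: π = [0.4250, 0.4250, 0.1500]
t=2: π = [0.3450, 0.3150, 0.3400]
t=3: π = [0.3990, 0.3430, 0.2580]
t=4: π = [0.3718, 0.3426, 0.2856]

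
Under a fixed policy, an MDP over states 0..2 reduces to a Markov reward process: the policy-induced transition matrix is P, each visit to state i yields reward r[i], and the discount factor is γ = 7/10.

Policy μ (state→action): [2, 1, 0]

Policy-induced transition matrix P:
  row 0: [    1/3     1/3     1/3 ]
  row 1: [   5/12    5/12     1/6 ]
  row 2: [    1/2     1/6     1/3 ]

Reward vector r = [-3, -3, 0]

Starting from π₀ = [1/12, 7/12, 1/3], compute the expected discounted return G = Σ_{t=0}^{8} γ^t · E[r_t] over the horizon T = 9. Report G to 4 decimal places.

G = -6.8411

t=0: π = [0.0833, 0.5833, 0.3333], E[r] = -2.0000, γ^t·E[r] = -2.000000, running G = -2.000000
t=1: π = [0.4375, 0.3264, 0.2361], E[r] = -2.2917, γ^t·E[r] = -1.604167, running G = -3.604167
t=2: π = [0.3999, 0.3212, 0.2789], E[r] = -2.1632, γ^t·E[r] = -1.059965, running G = -4.664132
t=3: π = [0.4066, 0.3136, 0.2798], E[r] = -2.1606, γ^t·E[r] = -0.741082, running G = -5.405214
t=4: π = [0.4061, 0.3128, 0.2811], E[r] = -2.1568, γ^t·E[r] = -0.517849, running G = -5.923063
t=5: π = [0.4062, 0.3126, 0.2812], E[r] = -2.1564, γ^t·E[r] = -0.362429, running G = -6.285492
t=6: π = [0.4062, 0.3125, 0.2812], E[r] = -2.1563, γ^t·E[r] = -0.253684, running G = -6.539176
t=7: π = [0.4062, 0.3125, 0.2812], E[r] = -2.1563, γ^t·E[r] = -0.177577, running G = -6.716753
t=8: π = [0.4062, 0.3125, 0.2812], E[r] = -2.1563, γ^t·E[r] = -0.124304, running G = -6.841057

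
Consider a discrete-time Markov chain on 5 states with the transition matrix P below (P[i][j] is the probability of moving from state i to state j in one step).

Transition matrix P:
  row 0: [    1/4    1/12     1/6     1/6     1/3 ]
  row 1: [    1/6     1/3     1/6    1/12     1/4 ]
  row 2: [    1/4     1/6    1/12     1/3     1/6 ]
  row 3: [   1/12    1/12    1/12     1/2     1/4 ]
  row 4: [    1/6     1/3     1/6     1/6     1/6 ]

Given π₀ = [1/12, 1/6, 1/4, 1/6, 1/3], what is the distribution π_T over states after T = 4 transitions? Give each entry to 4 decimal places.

π = [0.1708, 0.2040, 0.1341, 0.2575, 0.2336]

t=0: π = [0.0833, 0.1667, 0.2500, 0.1667, 0.3333]
t=1: π = [0.1806, 0.2292, 0.1319, 0.2500, 0.2083]
t=2: π = [0.1719, 0.2037, 0.1348, 0.2529, 0.2367]
t=3: π = [0.1712, 0.2047, 0.1344, 0.2565, 0.2334]
t=4: π = [0.1708, 0.2040, 0.1341, 0.2575, 0.2336]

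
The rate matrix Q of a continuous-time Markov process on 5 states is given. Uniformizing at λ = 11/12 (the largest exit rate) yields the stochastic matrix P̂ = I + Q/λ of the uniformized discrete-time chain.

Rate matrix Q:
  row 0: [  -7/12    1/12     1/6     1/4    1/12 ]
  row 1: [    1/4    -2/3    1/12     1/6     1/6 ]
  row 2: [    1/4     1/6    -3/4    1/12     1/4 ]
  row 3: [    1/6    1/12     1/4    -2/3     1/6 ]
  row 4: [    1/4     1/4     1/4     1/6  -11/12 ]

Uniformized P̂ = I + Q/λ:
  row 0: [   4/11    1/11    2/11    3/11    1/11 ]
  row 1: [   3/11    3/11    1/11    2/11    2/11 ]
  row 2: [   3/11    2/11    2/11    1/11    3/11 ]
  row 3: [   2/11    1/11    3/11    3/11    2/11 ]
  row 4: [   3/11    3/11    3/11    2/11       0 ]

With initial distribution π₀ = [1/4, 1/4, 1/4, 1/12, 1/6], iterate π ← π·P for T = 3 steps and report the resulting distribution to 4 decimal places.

t=0: π = [0.2500, 0.2500, 0.2500, 0.0833, 0.1667]
t=1: π = [0.2879, 0.1894, 0.1818, 0.1894, 0.1515]
t=2: π = [0.2817, 0.1694, 0.1956, 0.2087, 0.1446]
t=3: π = [0.2794, 0.1658, 0.1985, 0.2086, 0.1477]

π = [0.2794, 0.1658, 0.1985, 0.2086, 0.1477]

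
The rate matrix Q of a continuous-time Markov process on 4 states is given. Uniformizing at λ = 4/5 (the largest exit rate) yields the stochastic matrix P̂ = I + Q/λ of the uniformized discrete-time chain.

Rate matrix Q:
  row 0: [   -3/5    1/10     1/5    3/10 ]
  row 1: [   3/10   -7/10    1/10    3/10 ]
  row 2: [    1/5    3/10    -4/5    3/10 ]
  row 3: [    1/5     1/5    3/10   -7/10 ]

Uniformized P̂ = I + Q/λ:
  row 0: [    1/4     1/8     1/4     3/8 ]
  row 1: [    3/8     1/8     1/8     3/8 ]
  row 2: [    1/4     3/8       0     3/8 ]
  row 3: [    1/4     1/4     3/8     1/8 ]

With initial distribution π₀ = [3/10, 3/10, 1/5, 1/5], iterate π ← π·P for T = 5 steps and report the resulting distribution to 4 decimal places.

t=0: π = [0.3000, 0.3000, 0.2000, 0.2000]
t=1: π = [0.2875, 0.2000, 0.1875, 0.3250]
t=2: π = [0.2750, 0.2125, 0.2188, 0.2938]
t=3: π = [0.2766, 0.2164, 0.2055, 0.3016]
t=4: π = [0.2771, 0.2141, 0.2093, 0.2996]
t=5: π = [0.2768, 0.2148, 0.2084, 0.3001]

π = [0.2768, 0.2148, 0.2084, 0.3001]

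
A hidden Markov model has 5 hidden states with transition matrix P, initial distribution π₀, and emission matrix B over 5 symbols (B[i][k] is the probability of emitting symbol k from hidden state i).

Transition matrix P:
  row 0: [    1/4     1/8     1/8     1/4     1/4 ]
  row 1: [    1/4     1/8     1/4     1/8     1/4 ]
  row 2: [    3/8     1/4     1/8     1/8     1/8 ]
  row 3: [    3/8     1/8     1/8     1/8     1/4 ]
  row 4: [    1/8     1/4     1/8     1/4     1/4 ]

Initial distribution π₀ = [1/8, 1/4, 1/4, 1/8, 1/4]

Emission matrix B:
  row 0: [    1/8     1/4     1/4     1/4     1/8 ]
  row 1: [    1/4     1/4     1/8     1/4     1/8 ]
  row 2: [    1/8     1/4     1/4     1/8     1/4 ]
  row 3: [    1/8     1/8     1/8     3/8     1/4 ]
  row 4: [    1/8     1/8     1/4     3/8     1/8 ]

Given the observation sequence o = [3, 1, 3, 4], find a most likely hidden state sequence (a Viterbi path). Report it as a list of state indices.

t=0: δ = [3.125e-02, 6.250e-02, 3.125e-02, 4.688e-02, 9.375e-02]  (obs o_0=3)
t=1: δ = [4.395e-03, 5.859e-03, 3.906e-03, 2.930e-03, 2.930e-03]  ψ = [3, 4, 1, 4, 4]  (obs o_1=1)
t=2: δ = [3.662e-04, 2.441e-04, 1.831e-04, 4.120e-04, 5.493e-04]  ψ = [1, 2, 1, 0, 1]  (obs o_2=3)
t=3: δ = [1.931e-05, 1.717e-05, 1.717e-05, 3.433e-05, 1.717e-05]  ψ = [3, 4, 4, 4, 4]  (obs o_3=4)
backtrack: best end state = 3; path = [4, 1, 4, 3]

path = [4, 1, 4, 3]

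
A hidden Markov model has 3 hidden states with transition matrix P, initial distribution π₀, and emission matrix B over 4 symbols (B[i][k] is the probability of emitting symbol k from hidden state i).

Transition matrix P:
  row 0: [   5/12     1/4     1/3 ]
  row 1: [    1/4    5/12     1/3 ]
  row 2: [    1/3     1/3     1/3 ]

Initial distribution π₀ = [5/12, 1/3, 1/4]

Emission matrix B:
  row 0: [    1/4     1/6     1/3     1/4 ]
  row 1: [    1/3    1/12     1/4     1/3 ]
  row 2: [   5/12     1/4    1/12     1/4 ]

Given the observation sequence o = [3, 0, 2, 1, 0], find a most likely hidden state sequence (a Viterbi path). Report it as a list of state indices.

path = [1, 2, 0, 2, 2]

t=0: δ = [1.042e-01, 1.111e-01, 6.250e-02]  (obs o_0=3)
t=1: δ = [1.085e-02, 1.543e-02, 1.543e-02]  ψ = [0, 1, 1]  (obs o_1=0)
t=2: δ = [1.715e-03, 1.608e-03, 4.287e-04]  ψ = [2, 1, 1]  (obs o_2=2)
t=3: δ = [1.191e-04, 5.582e-05, 1.429e-04]  ψ = [0, 1, 0]  (obs o_3=1)
t=4: δ = [1.240e-05, 1.588e-05, 1.985e-05]  ψ = [0, 2, 2]  (obs o_4=0)
backtrack: best end state = 2; path = [1, 2, 0, 2, 2]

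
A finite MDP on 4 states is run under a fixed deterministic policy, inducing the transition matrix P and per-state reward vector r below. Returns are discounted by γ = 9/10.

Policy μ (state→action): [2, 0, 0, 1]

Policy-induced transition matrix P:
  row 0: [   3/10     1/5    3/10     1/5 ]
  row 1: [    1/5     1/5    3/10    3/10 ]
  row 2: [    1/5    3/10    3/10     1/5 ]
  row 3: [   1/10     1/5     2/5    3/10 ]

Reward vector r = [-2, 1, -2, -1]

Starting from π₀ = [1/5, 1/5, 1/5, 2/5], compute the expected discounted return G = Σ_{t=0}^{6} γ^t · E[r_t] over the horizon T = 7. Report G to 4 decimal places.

t=0: π = [0.2000, 0.2000, 0.2000, 0.4000], E[r] = -1.0000, γ^t·E[r] = -1.000000, running G = -1.000000
t=1: π = [0.1800, 0.2200, 0.3400, 0.2600], E[r] = -1.0800, γ^t·E[r] = -0.972000, running G = -1.972000
t=2: π = [0.1920, 0.2340, 0.3260, 0.2480], E[r] = -1.0500, γ^t·E[r] = -0.850500, running G = -2.822500
t=3: π = [0.1944, 0.2326, 0.3248, 0.2482], E[r] = -1.0540, γ^t·E[r] = -0.768366, running G = -3.590866
t=4: π = [0.1946, 0.2325, 0.3248, 0.2481], E[r] = -1.0545, γ^t·E[r] = -0.691844, running G = -4.282710
t=5: π = [0.1947, 0.2325, 0.3248, 0.2481], E[r] = -1.0545, γ^t·E[r] = -0.622671, running G = -4.905381
t=6: π = [0.1947, 0.2325, 0.3248, 0.2481], E[r] = -1.0545, γ^t·E[r] = -0.560407, running G = -5.465787

G = -5.4658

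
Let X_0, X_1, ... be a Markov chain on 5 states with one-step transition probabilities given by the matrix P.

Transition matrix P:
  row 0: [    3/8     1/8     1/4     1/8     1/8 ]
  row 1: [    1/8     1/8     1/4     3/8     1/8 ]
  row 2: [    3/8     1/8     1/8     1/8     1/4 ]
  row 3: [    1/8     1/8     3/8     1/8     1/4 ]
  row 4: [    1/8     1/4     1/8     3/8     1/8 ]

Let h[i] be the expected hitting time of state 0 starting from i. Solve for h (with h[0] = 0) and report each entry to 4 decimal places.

First-step conditioning: h[0] = 0; for i ≠ 0, h[i] = 1 + Σ_k P[i][k]·h[k].
  h[1] = 1 + 1/8·h[1] + 1/4·h[2] + 3/8·h[3] + 1/8·h[4]
  h[2] = 1 + 1/8·h[1] + 1/8·h[2] + 1/8·h[3] + 1/4·h[4]
  h[3] = 1 + 1/8·h[1] + 3/8·h[2] + 1/8·h[3] + 1/4·h[4]
  h[4] = 1 + 1/4·h[1] + 1/8·h[2] + 3/8·h[3] + 1/8·h[4]
Solving the 4×4 linear system over states ≠ 0 gives exactly h = [0, 992/181, 2336/543, 2920/543, 3056/543] (h[0] = 0 is the target).

h = [0.0000, 5.4807, 4.3020, 5.3775, 5.6280]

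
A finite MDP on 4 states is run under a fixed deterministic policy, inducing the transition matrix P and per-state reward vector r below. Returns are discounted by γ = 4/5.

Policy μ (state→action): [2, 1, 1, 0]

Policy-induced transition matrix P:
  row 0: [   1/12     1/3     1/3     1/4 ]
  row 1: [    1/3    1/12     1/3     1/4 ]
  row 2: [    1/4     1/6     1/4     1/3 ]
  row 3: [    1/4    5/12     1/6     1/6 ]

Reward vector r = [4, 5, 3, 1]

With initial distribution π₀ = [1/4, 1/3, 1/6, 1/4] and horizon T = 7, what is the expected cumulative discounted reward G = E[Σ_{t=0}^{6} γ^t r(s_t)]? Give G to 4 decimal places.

t=0: π = [0.2500, 0.3333, 0.1667, 0.2500], E[r] = 3.4167, γ^t·E[r] = 3.416667, running G = 3.416667
t=1: π = [0.2361, 0.2431, 0.2778, 0.2431], E[r] = 3.2361, γ^t·E[r] = 2.588889, running G = 6.005556
t=2: π = [0.2309, 0.2465, 0.2697, 0.2529], E[r] = 3.2182, γ^t·E[r] = 2.059630, running G = 8.065185
t=3: π = [0.2321, 0.2478, 0.2687, 0.2514], E[r] = 3.2249, γ^t·E[r] = 1.651160, running G = 9.716346
t=4: π = [0.2320, 0.2475, 0.2690, 0.2514], E[r] = 3.2242, γ^t·E[r] = 1.320621, running G = 11.036966
t=5: π = [0.2320, 0.2476, 0.2690, 0.2515], E[r] = 3.2242, γ^t·E[r] = 1.056491, running G = 12.093458
t=6: π = [0.2320, 0.2476, 0.2690, 0.2515], E[r] = 3.2242, γ^t·E[r] = 0.845198, running G = 12.938656

G = 12.9387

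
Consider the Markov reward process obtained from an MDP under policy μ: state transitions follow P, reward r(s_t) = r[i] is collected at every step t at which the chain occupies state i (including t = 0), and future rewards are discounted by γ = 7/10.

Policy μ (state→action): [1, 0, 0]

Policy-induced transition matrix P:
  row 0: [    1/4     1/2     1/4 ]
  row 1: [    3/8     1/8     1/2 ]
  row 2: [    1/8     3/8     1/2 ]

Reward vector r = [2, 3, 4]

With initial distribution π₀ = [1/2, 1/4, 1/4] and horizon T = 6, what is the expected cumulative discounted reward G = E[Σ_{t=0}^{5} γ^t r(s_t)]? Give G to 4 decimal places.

t=0: π = [0.5000, 0.2500, 0.2500], E[r] = 2.7500, γ^t·E[r] = 2.750000, running G = 2.750000
t=1: π = [0.2500, 0.3750, 0.3750], E[r] = 3.1250, γ^t·E[r] = 2.187500, running G = 4.937500
t=2: π = [0.2500, 0.3125, 0.4375], E[r] = 3.1875, γ^t·E[r] = 1.561875, running G = 6.499375
t=3: π = [0.2344, 0.3281, 0.4375], E[r] = 3.2031, γ^t·E[r] = 1.098672, running G = 7.598047
t=4: π = [0.2363, 0.3223, 0.4414], E[r] = 3.2051, γ^t·E[r] = 0.769539, running G = 8.367586
t=5: π = [0.2351, 0.3240, 0.4409], E[r] = 3.2058, γ^t·E[r] = 0.538801, running G = 8.906387

G = 8.9064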